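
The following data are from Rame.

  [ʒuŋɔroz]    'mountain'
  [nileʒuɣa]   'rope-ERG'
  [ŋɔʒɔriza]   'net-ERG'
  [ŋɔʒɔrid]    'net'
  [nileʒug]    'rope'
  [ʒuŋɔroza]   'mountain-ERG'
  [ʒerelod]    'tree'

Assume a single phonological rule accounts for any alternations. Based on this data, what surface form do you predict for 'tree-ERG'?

[ʒereloza]

In [ŋɔʒɔrid] and [ŋɔʒɔriza] the final segment of 'net' alternates: [d] ~ [z].
But 'mountain' keeps [z] in both environments ([ʒuŋɔroz], [ʒuŋɔroza]), so there is no rule changing /z/ to [d] in isolation.
The alternation reflects intervocalic spirantization: voiced stops become fricatives between vowels. /d/ is underlying.
From [ʒerelod] the stem 'tree' is /ʒerelod/; between vowels this yields [ʒereloza].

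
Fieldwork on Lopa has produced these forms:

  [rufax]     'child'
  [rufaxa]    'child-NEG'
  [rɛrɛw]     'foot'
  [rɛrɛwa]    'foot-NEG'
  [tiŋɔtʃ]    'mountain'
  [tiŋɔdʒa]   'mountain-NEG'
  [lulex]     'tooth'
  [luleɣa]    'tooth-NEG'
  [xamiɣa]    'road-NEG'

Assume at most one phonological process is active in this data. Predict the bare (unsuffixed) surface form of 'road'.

[xamix]

The stem for 'tooth' ends in [x] in [lulex] but [ɣ] in [luleɣa].
But 'child' keeps [x] in both environments ([rufax], [rufaxa]), so there is no rule changing /x/ to [ɣ] before the NEG suffix.
Therefore /ɣ/ is basic and [x] is derived by word-final obstruent devoicing (voiced obstruents become voiceless word-finally).
From [xamiɣa] the stem 'road' is /xamiɣ/; word-finally this yields [xamix].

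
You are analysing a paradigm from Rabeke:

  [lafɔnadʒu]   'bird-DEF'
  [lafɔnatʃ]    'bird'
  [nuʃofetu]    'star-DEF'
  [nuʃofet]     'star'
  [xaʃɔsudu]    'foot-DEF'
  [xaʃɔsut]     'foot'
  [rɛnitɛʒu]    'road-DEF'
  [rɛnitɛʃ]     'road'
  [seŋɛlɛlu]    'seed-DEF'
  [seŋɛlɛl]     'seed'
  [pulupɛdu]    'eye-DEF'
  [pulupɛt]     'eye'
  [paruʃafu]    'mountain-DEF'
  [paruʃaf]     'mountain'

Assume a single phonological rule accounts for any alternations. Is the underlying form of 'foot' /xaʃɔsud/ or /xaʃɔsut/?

/xaʃɔsud/

In [xaʃɔsudu] and [xaʃɔsut] the final segment of 'foot' alternates: [d] ~ [t].
Compare 'star', with invariant [t] in [nuʃofetu] and [nuʃofet]: an analysis with underlying /t/ and a rule producing [d] before the DEF suffix would wrongly predict alternation here too.
So /d/ is underlying, and a rule of word-final obstruent devoicing — voiced obstruents become voiceless word-finally — gives [t].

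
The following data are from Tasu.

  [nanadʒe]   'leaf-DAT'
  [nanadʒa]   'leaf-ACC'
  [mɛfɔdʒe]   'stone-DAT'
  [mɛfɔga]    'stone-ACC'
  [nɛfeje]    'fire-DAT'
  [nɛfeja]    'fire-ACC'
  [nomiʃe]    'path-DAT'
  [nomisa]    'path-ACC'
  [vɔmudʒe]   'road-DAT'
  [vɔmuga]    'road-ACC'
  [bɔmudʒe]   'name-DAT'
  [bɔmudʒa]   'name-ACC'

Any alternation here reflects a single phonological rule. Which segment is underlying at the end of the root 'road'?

'road' shows [dʒ] ~ [g] at the end of the stem ([vɔmudʒe] vs [vɔmuga]).
If /dʒ/ were underlying and a rule turned it into [g] before the ACC suffix, 'name' would also alternate; but it has [dʒ] in both [bɔmudʒe] and [bɔmudʒa].
Therefore /g/ is basic and [dʒ] is derived by palatalization before a front vowel (/g/ and /s/ become palato-alveolar [dʒ] and [ʃ] before a front vowel).

/g/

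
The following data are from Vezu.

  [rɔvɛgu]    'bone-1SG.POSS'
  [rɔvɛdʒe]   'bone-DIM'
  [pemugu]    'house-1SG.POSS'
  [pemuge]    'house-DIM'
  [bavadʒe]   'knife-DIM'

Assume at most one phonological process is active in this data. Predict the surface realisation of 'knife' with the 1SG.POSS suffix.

[bavagu]

In [rɔvɛgu] and [rɔvɛdʒe] the final segment of 'bone' alternates: [g] ~ [dʒ].
But 'house' keeps [g] in both environments ([pemugu], [pemuge]), so there is no rule changing /g/ to [dʒ] before the DIM suffix.
The alternation reflects depalatalization: palato-alveolar /dʒ/ becomes [g] when no front vowel follows. /dʒ/ is underlying.
From [bavadʒe] the stem 'knife' is /bavadʒ/; when no front vowel follows this yields [bavagu].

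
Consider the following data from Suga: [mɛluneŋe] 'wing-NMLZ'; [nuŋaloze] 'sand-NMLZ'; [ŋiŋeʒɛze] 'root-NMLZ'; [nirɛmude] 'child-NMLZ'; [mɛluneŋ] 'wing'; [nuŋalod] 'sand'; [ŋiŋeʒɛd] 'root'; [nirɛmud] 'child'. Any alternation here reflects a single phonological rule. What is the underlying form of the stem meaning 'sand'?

/nuŋaloz/

'sand' shows [d] ~ [z] at the end of the stem ([nuŋalod] vs [nuŋaloze]).
The stem 'child' ([nirɛmud], [nirɛmude]) shows [d] unchanged in both environments, so [d] cannot be basic with [z] derived before the NMLZ suffix.
So /z/ is underlying, and a rule of word-final hardening — voiced fricatives become stops word-finally — gives [d].
The underlying form of 'sand' is therefore /nuŋaloz/.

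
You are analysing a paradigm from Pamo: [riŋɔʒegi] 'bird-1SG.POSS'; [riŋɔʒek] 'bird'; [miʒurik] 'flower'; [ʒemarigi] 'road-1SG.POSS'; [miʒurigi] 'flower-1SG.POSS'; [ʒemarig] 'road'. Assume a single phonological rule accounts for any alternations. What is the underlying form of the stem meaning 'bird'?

/riŋɔʒek/

The stem for 'bird' ends in [k] in [riŋɔʒek] but [g] in [riŋɔʒegi].
Compare 'road', with invariant [g] in [ʒemarig] and [ʒemarigi]: an analysis with underlying /g/ and a rule producing [k] in isolation would wrongly predict alternation here too.
Therefore /k/ is basic and [g] is derived by intervocalic voicing (voiceless stops become voiced between vowels).
So 'bird' = /riŋɔʒek/.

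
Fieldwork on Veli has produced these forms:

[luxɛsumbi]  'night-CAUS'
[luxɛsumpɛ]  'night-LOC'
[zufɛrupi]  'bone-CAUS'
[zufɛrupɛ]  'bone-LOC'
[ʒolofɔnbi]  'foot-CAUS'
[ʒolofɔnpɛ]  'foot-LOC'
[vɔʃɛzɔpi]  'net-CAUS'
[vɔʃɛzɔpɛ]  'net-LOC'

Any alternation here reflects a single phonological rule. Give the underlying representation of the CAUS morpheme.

/-bi/

The CAUS suffix surfaces as [-bi] and [-pi], depending on the final segment of the stem.
The LOC suffix, which begins with [p], is invariant after every stem; so [p] is not altered by any rule here.
The CAUS suffix is therefore /-bi/ underlyingly, with post-vocalic devoicing: voiced stops become voiceless after a vowel.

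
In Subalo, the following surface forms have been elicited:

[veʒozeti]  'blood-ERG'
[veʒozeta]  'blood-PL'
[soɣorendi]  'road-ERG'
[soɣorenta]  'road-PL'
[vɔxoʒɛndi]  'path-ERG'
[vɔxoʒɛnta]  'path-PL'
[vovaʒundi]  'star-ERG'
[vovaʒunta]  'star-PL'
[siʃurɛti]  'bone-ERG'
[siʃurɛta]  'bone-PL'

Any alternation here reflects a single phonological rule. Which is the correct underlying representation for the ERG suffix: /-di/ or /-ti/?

/-di/

The ERG suffix surfaces as [-di] and [-ti], depending on the final segment of the stem.
The PL suffix, which begins with [t], is invariant after every stem; so [t] is not altered by any rule here.
So the underlying form is /-di/, and voiced stops become voiceless after a vowel.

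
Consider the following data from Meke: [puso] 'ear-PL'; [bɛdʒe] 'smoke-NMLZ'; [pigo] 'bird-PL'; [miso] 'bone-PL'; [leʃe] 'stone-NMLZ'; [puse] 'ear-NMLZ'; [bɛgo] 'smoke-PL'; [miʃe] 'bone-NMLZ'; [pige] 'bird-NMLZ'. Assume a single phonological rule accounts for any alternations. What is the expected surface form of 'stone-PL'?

In [miso] and [miʃe] the final segment of 'bone' alternates: [s] ~ [ʃ].
Compare 'ear', with invariant [s] in [puso] and [puse]: an analysis with underlying /s/ and a rule producing [ʃ] before the NMLZ suffix would wrongly predict alternation here too.
So /ʃ/ is underlying, and a rule of depalatalization — palato-alveolar /dʒ/ and /ʃ/ become [g] and [s] when no front vowel follows — gives [s].
From [leʃe] the stem 'stone' is /leʃ/; when no front vowel follows this yields [leso].

[leso]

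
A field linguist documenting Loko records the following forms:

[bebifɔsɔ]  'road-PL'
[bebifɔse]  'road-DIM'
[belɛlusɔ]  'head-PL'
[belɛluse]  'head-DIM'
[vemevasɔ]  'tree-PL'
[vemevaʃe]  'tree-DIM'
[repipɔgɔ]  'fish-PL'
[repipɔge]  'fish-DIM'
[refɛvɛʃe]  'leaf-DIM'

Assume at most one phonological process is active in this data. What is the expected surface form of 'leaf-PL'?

[refɛvɛsɔ]

'tree' shows [s] ~ [ʃ] at the end of the stem ([vemevasɔ] vs [vemevaʃe]).
But 'head' keeps [s] in both environments ([belɛlusɔ], [belɛluse]), so there is no rule changing /s/ to [ʃ] before the DIM suffix.
The alternation reflects depalatalization: palato-alveolar /ʃ/ becomes [s] when no front vowel follows. /ʃ/ is underlying.
From [refɛvɛʃe] the stem 'leaf' is /refɛvɛʃ/; when no front vowel follows this yields [refɛvɛsɔ].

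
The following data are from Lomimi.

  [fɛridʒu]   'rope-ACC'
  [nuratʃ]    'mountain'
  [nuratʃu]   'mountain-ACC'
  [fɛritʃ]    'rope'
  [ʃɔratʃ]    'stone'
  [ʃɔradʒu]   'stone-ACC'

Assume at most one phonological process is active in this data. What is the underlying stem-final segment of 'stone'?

The stem for 'stone' ends in [dʒ] in [ʃɔradʒu] but [tʃ] in [ʃɔratʃ].
If /tʃ/ were underlying and a rule turned it into [dʒ] before the ACC suffix, 'mountain' would also alternate; but it has [tʃ] in both [nuratʃu] and [nuratʃ].
The alternation reflects word-final obstruent devoicing: voiced obstruents become voiceless word-finally. /dʒ/ is underlying.

/dʒ/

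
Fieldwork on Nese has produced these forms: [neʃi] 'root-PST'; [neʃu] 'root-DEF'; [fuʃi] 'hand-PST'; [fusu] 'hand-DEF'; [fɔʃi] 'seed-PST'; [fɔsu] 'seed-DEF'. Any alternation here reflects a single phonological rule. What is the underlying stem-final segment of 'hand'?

/s/

In [fuʃi] and [fusu] the final segment of 'hand' alternates: [ʃ] ~ [s].
The stem 'root' ([neʃi], [neʃu]) shows [ʃ] unchanged in both environments, so [ʃ] cannot be basic with [s] derived before the DEF suffix.
So /s/ is underlying, and a rule of palatalization before a front vowel — /s/ becomes palato-alveolar [ʃ] before a front vowel — gives [ʃ].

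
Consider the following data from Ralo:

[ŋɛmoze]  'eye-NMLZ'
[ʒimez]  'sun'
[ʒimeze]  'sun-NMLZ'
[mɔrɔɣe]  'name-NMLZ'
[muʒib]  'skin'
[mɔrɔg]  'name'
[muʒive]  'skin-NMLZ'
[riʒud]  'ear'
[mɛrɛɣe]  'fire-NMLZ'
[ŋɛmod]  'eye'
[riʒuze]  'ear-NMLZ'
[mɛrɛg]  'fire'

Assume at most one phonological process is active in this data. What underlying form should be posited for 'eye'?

The root 'eye' surfaces as [ŋɛmod] and [ŋɛmoze], with a stem-final [d] ~ [z] alternation.
But 'sun' keeps [z] in both environments ([ʒimez], [ʒimeze]), so there is no rule changing /z/ to [d] in isolation.
Therefore /d/ is basic and [z] is derived by intervocalic spirantization (voiced stops become fricatives between vowels).

/ŋɛmod/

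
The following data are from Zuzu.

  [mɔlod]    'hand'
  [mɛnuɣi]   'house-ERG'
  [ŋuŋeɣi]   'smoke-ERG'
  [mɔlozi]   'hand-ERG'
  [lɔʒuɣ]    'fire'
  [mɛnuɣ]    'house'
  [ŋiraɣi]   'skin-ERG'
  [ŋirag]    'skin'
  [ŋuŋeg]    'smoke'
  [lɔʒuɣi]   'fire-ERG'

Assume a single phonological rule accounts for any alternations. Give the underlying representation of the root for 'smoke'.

/ŋuŋeg/

The stem for 'smoke' ends in [ɣ] in [ŋuŋeɣi] but [g] in [ŋuŋeg].
If /ɣ/ were underlying and a rule turned it into [g] in isolation, 'house' would also alternate; but it has [ɣ] in both [mɛnuɣi] and [mɛnuɣ].
So /g/ is underlying, and a rule of intervocalic spirantization — voiced stops become fricatives between vowels — gives [ɣ].
The underlying form of 'smoke' is therefore /ŋuŋeg/.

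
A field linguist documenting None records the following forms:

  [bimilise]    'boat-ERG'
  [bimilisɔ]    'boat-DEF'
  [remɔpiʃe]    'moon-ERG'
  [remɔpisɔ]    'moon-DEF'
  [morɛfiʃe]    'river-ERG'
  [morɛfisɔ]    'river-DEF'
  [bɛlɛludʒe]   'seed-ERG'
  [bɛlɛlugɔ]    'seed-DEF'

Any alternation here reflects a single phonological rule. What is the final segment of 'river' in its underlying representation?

/ʃ/

The stem for 'river' ends in [ʃ] in [morɛfiʃe] but [s] in [morɛfisɔ].
Compare 'boat', with invariant [s] in [bimilise] and [bimilisɔ]: an analysis with underlying /s/ and a rule producing [ʃ] before the ERG suffix would wrongly predict alternation here too.
Therefore /ʃ/ is basic and [s] is derived by depalatalization (palato-alveolar /dʒ/ and /ʃ/ become [g] and [s] when no front vowel follows).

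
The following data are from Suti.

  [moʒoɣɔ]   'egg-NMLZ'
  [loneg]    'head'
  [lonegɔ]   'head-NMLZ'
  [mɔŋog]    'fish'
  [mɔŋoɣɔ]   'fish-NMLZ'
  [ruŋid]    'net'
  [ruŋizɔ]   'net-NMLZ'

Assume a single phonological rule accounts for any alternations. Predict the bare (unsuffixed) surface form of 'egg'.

The stem for 'fish' ends in [g] in [mɔŋog] but [ɣ] in [mɔŋoɣɔ].
If /g/ were underlying and a rule turned it into [ɣ] before the NMLZ suffix, 'head' would also alternate; but it has [g] in both [loneg] and [lonegɔ].
The alternation reflects word-final hardening: voiced fricatives become stops word-finally. /ɣ/ is underlying.
The one attested form of 'egg', [moʒoɣɔ], shows underlying /moʒoɣ/. Applying the same rule word-finally gives [moʒog].

[moʒog]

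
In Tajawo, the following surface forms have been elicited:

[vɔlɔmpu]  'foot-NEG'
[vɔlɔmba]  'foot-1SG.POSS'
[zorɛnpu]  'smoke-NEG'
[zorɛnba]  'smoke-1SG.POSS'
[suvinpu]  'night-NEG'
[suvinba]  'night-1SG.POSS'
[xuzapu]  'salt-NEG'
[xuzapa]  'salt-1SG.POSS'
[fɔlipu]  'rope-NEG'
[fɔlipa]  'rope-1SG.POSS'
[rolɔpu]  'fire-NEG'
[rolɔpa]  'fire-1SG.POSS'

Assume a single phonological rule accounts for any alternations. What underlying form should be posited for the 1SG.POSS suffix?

/-ba/

The 1SG.POSS suffix surfaces as [-ba] and [-pa], depending on the final segment of the stem.
By contrast the NEG suffix keeps its initial [p] throughout — that segment must be underlying.
So the underlying form is /-ba/, and voiced stops become voiceless after a vowel.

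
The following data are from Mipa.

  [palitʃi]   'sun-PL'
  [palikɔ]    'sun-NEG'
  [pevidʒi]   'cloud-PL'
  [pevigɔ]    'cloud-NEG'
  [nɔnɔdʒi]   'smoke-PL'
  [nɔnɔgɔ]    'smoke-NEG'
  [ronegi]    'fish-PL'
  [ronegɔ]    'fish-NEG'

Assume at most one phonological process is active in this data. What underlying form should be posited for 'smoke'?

/nɔnɔdʒ/

In [nɔnɔdʒi] and [nɔnɔgɔ] the final segment of 'smoke' alternates: [dʒ] ~ [g].
Compare 'fish', with invariant [g] in [ronegi] and [ronegɔ]: an analysis with underlying /g/ and a rule producing [dʒ] before the PL suffix would wrongly predict alternation here too.
The underlying segment must be /dʒ/; palato-alveolar /tʃ/ and /dʒ/ become [k] and [g] when no front vowel follows, yielding [g] there.
Hence 'smoke' is /nɔnɔdʒ/ underlyingly.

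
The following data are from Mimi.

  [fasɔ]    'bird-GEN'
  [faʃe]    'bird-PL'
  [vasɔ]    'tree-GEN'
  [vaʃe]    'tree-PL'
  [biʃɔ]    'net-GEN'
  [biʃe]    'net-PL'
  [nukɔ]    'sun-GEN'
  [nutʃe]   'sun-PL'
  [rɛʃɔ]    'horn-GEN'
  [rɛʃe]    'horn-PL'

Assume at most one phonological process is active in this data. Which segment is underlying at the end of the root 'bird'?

'bird' shows [s] ~ [ʃ] at the end of the stem ([fasɔ] vs [faʃe]).
If /ʃ/ were underlying and a rule turned it into [s] before the GEN suffix, 'horn' would also alternate; but it has [ʃ] in both [rɛʃɔ] and [rɛʃe].
Therefore /s/ is basic and [ʃ] is derived by palatalization before a front vowel (/k/ and /s/ become palato-alveolar [tʃ] and [ʃ] before a front vowel).

/s/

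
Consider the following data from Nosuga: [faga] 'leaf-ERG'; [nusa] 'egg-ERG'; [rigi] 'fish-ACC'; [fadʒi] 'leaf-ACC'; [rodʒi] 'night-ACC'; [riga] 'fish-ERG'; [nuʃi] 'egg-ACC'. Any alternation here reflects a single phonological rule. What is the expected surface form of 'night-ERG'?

[roga]

'leaf' shows [dʒ] ~ [g] at the end of the stem ([fadʒi] vs [faga]).
Compare 'fish', with invariant [g] in [rigi] and [riga]: an analysis with underlying /g/ and a rule producing [dʒ] before the ACC suffix would wrongly predict alternation here too.
The underlying segment must be /dʒ/; palato-alveolar /dʒ/ and /ʃ/ become [g] and [s] when no front vowel follows, yielding [g] there.
From [rodʒi] the stem 'night' is /rodʒ/; when no front vowel follows this yields [roga].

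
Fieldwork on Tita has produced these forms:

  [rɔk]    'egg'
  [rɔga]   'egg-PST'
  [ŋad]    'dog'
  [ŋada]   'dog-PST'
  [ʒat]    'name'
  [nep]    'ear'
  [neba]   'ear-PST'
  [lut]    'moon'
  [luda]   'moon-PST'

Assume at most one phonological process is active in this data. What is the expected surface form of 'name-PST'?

[ʒada]

In [lut] and [luda] the final segment of 'moon' alternates: [t] ~ [d].
The stem 'dog' ([ŋad], [ŋada]) shows [d] unchanged in both environments, so [d] cannot be basic with [t] derived in isolation.
Therefore /t/ is basic and [d] is derived by intervocalic voicing (voiceless stops become voiced between vowels).
The one attested form of 'name', [ʒat], shows underlying /ʒat/. Applying the same rule between vowels gives [ʒada].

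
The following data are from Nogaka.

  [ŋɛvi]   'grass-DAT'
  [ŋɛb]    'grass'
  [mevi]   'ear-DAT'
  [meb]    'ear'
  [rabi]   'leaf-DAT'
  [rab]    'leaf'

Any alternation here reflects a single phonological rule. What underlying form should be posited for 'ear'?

/mev/

The stem for 'ear' ends in [v] in [mevi] but [b] in [meb].
Compare 'leaf', with invariant [b] in [rabi] and [rab]: an analysis with underlying /b/ and a rule producing [v] before the DAT suffix would wrongly predict alternation here too.
So /v/ is underlying, and a rule of word-final hardening — voiced fricatives become stops word-finally — gives [b].
The underlying form of 'ear' is therefore /mev/.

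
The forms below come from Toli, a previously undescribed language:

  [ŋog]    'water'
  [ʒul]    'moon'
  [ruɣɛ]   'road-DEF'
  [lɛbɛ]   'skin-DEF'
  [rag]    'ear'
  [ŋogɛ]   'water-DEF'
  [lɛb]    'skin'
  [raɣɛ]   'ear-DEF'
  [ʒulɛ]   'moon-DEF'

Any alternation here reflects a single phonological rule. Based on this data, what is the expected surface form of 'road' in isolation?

The stem for 'ear' ends in [ɣ] in [raɣɛ] but [g] in [rag].
The stem 'water' ([ŋogɛ], [ŋog]) shows [g] unchanged in both environments, so [g] cannot be basic with [ɣ] derived before the DEF suffix.
Therefore /ɣ/ is basic and [g] is derived by word-final hardening (voiced fricatives become stops word-finally).
From [ruɣɛ] the stem 'road' is /ruɣ/; word-finally this yields [rug].

[rug]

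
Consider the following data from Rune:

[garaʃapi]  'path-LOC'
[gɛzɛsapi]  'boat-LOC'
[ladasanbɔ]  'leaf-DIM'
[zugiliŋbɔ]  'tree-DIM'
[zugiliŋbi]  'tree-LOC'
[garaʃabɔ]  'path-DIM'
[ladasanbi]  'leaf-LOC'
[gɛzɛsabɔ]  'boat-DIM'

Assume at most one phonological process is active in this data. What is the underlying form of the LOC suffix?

/-pi/

The LOC suffix surfaces as [-bi] and [-pi], depending on the final segment of the stem.
The DIM suffix, which begins with [b], is invariant after every stem; so [b] is not altered by any rule here.
So the underlying form is /-pi/, and voiceless stops become voiced after a nasal.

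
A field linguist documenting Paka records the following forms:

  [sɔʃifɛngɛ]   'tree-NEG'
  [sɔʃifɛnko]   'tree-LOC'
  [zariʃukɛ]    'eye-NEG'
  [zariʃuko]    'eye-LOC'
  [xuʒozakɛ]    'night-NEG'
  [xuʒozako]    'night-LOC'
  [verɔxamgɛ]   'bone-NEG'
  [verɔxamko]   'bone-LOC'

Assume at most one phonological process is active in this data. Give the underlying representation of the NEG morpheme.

/-gɛ/

The NEG morpheme has two allomorphs, [-gɛ] and [-kɛ].
The LOC suffix, which begins with [k], is invariant after every stem; so [k] is not altered by any rule here.
The NEG suffix is therefore /-gɛ/ underlyingly, with post-vocalic devoicing: voiced stops become voiceless after a vowel.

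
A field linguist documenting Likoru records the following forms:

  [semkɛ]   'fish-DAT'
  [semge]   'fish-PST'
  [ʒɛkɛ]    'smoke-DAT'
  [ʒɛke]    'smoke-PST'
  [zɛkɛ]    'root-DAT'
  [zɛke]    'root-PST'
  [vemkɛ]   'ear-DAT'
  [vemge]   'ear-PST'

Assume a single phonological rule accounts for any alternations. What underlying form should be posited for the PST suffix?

The PST morpheme has two allomorphs, [-ge] and [-ke].
The DAT suffix, which begins with [k], is invariant after every stem; so [k] is not altered by any rule here.
The PST suffix is therefore /-ge/ underlyingly, with post-vocalic devoicing: voiced stops become voiceless after a vowel.

/-ge/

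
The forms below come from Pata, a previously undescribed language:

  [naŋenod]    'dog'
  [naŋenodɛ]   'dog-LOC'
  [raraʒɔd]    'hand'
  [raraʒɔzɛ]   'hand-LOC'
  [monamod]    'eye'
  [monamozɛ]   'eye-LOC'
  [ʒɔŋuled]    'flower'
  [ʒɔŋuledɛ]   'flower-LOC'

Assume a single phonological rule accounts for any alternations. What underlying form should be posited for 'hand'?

/raraʒɔz/

The root 'hand' surfaces as [raraʒɔd] and [raraʒɔzɛ], with a stem-final [d] ~ [z] alternation.
But 'flower' keeps [d] in both environments ([ʒɔŋuled], [ʒɔŋuledɛ]), so there is no rule changing /d/ to [z] before the LOC suffix.
The alternation reflects word-final hardening: voiced fricatives become stops word-finally. /z/ is underlying.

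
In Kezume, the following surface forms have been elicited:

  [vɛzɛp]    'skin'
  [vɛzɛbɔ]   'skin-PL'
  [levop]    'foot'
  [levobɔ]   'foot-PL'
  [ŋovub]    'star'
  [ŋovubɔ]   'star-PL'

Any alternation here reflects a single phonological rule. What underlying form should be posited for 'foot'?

/levop/

The root 'foot' surfaces as [levop] and [levobɔ], with a stem-final [p] ~ [b] alternation.
The stem 'star' ([ŋovub], [ŋovubɔ]) shows [b] unchanged in both environments, so [b] cannot be basic with [p] derived in isolation.
So /p/ is underlying, and a rule of intervocalic voicing — voiceless stops become voiced between vowels — gives [b].
Hence 'foot' is /levop/ underlyingly.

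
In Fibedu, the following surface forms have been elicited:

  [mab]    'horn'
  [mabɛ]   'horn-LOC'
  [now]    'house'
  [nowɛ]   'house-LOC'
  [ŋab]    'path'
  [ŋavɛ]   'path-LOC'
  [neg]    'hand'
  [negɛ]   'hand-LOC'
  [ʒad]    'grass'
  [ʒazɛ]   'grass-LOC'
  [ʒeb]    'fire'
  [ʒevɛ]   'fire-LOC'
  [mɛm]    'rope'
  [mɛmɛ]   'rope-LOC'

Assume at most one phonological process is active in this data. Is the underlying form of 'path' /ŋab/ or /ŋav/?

The stem for 'path' ends in [b] in [ŋab] but [v] in [ŋavɛ].
But 'horn' keeps [b] in both environments ([mab], [mabɛ]), so there is no rule changing /b/ to [v] before the LOC suffix.
So /v/ is underlying, and a rule of word-final hardening — voiced fricatives become stops word-finally — gives [b].

/ŋav/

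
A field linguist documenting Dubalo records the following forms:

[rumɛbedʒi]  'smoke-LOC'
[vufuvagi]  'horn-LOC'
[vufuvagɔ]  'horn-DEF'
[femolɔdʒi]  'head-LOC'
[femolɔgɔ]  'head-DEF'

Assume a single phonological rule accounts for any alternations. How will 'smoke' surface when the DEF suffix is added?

[rumɛbegɔ]

In [femolɔdʒi] and [femolɔgɔ] the final segment of 'head' alternates: [dʒ] ~ [g].
The stem 'horn' ([vufuvagi], [vufuvagɔ]) shows [g] unchanged in both environments, so [g] cannot be basic with [dʒ] derived before the LOC suffix.
So /dʒ/ is underlying, and a rule of depalatalization — palato-alveolar /dʒ/ becomes [g] when no front vowel follows — gives [g].
The one attested form of 'smoke', [rumɛbedʒi], shows underlying /rumɛbedʒ/. Applying the same rule when no front vowel follows gives [rumɛbegɔ].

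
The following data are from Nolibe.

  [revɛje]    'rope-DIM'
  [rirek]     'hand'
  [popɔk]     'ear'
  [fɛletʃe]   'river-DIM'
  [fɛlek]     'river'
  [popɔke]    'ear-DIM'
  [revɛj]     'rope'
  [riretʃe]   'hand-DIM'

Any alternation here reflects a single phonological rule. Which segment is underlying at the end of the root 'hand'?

/tʃ/

'hand' shows [k] ~ [tʃ] at the end of the stem ([rirek] vs [riretʃe]).
Compare 'ear', with invariant [k] in [popɔk] and [popɔke]: an analysis with underlying /k/ and a rule producing [tʃ] before the DIM suffix would wrongly predict alternation here too.
The underlying segment must be /tʃ/; palato-alveolar /tʃ/ becomes [k] when no front vowel follows, yielding [k] there.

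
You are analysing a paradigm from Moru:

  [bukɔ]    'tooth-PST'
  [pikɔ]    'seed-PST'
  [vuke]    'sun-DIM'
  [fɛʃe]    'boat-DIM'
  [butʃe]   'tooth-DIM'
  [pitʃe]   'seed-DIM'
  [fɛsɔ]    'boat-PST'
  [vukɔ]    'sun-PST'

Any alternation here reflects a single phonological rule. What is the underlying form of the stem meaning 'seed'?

In [pitʃe] and [pikɔ] the final segment of 'seed' alternates: [tʃ] ~ [k].
Compare 'sun', with invariant [k] in [vuke] and [vukɔ]: an analysis with underlying /k/ and a rule producing [tʃ] before the DIM suffix would wrongly predict alternation here too.
The underlying segment must be /tʃ/; palato-alveolar /tʃ/ and /ʃ/ become [k] and [s] when no front vowel follows, yielding [k] there.
Hence 'seed' is /pitʃ/ underlyingly.

/pitʃ/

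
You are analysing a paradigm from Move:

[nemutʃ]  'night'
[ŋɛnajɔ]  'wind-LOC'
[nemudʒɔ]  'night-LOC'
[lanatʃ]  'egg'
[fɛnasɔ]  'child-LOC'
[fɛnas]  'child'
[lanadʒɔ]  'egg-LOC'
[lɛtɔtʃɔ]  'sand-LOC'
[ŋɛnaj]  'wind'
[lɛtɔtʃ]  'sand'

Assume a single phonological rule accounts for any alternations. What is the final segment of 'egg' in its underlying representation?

/dʒ/

The stem for 'egg' ends in [dʒ] in [lanadʒɔ] but [tʃ] in [lanatʃ].
Compare 'sand', with invariant [tʃ] in [lɛtɔtʃɔ] and [lɛtɔtʃ]: an analysis with underlying /tʃ/ and a rule producing [dʒ] before the LOC suffix would wrongly predict alternation here too.
The alternation reflects word-final obstruent devoicing: voiced obstruents become voiceless word-finally. /dʒ/ is underlying.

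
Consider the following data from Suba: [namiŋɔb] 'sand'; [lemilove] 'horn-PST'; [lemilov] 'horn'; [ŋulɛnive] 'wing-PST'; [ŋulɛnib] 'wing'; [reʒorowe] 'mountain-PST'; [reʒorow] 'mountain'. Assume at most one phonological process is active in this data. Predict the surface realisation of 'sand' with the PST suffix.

[namiŋɔve]

The stem for 'wing' ends in [v] in [ŋulɛnive] but [b] in [ŋulɛnib].
Compare 'horn', with invariant [v] in [lemilove] and [lemilov]: an analysis with underlying /v/ and a rule producing [b] in isolation would wrongly predict alternation here too.
Therefore /b/ is basic and [v] is derived by intervocalic spirantization (voiced stops become fricatives between vowels).
The one attested form of 'sand', [namiŋɔb], shows underlying /namiŋɔb/. Applying the same rule between vowels gives [namiŋɔve].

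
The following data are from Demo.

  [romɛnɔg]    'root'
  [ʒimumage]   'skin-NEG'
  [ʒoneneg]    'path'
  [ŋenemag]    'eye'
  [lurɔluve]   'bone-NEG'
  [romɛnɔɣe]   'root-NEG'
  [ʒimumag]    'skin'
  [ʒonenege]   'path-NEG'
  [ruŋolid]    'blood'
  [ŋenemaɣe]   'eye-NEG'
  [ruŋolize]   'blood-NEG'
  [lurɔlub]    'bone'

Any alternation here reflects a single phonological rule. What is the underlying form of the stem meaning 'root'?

/romɛnɔɣ/

The root 'root' surfaces as [romɛnɔg] and [romɛnɔɣe], with a stem-final [g] ~ [ɣ] alternation.
If /g/ were underlying and a rule turned it into [ɣ] before the NEG suffix, 'skin' would also alternate; but it has [g] in both [ʒimumag] and [ʒimumage].
The alternation reflects word-final hardening: voiced fricatives become stops word-finally. /ɣ/ is underlying.
So 'root' = /romɛnɔɣ/.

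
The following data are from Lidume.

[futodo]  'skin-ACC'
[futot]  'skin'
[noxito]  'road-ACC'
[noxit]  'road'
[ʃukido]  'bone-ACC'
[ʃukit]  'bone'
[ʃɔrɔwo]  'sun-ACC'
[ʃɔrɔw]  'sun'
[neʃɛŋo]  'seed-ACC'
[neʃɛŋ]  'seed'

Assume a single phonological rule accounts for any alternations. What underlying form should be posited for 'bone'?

The stem for 'bone' ends in [d] in [ʃukido] but [t] in [ʃukit].
The stem 'road' ([noxito], [noxit]) shows [t] unchanged in both environments, so [t] cannot be basic with [d] derived before the ACC suffix.
Therefore /d/ is basic and [t] is derived by word-final obstruent devoicing (voiced obstruents become voiceless word-finally).
The underlying form of 'bone' is therefore /ʃukid/.

/ʃukid/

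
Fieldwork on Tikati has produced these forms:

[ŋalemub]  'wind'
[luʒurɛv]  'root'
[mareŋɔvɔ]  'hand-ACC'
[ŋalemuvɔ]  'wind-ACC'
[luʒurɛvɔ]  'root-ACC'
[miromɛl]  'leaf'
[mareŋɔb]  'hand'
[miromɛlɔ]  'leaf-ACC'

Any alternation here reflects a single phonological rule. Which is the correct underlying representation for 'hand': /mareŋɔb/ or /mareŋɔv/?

'hand' shows [b] ~ [v] at the end of the stem ([mareŋɔb] vs [mareŋɔvɔ]).
If /v/ were underlying and a rule turned it into [b] in isolation, 'root' would also alternate; but it has [v] in both [luʒurɛv] and [luʒurɛvɔ].
The alternation reflects intervocalic spirantization: voiced stops become fricatives between vowels. /b/ is underlying.

/mareŋɔb/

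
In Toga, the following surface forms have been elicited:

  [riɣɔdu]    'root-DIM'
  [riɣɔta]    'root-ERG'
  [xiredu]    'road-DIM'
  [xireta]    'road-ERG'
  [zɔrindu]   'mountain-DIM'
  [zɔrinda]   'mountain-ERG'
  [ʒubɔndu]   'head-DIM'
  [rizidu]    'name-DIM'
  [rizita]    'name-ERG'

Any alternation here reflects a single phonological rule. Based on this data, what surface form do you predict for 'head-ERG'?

The ERG morpheme has two allomorphs, [-da] and [-ta].
The DIM suffix, which begins with [d], is invariant after every stem; so [d] is not altered by any rule here.
So the underlying form is /-ta/, and voiceless stops become voiced after a nasal.
After 'head', which ends in a nasal, the suffix surfaces as [-da], giving [ʒubɔnda].

[ʒubɔnda]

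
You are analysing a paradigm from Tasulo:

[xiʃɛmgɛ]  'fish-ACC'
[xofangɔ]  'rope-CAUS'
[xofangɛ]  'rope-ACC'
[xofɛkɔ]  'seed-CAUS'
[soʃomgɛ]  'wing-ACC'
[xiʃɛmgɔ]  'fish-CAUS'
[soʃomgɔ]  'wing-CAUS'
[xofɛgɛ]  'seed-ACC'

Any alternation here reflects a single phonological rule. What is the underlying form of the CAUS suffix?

The CAUS suffix surfaces as [-gɔ] and [-kɔ], depending on the final segment of the stem.
By contrast the ACC suffix keeps its initial [g] throughout — that segment must be underlying.
So the underlying form is /-kɔ/, and voiceless stops become voiced after a nasal.

/-kɔ/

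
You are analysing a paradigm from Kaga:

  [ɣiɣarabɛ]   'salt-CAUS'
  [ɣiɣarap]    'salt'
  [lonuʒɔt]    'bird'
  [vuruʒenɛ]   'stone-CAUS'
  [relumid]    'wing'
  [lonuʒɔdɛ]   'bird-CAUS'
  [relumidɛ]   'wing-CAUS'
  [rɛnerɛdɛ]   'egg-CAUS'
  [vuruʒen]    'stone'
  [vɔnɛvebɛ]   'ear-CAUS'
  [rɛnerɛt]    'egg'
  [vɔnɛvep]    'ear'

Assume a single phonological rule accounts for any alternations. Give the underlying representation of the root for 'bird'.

'bird' shows [d] ~ [t] at the end of the stem ([lonuʒɔdɛ] vs [lonuʒɔt]).
If /d/ were underlying and a rule turned it into [t] in isolation, 'wing' would also alternate; but it has [d] in both [relumidɛ] and [relumid].
Therefore /t/ is basic and [d] is derived by intervocalic voicing (voiceless stops become voiced between vowels).

/lonuʒɔt/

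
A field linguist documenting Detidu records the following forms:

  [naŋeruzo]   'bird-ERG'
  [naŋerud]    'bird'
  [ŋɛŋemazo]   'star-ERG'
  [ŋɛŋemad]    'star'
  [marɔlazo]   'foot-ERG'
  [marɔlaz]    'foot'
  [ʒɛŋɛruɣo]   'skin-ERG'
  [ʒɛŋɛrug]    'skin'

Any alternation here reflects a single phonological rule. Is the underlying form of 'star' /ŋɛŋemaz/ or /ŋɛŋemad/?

/ŋɛŋemad/

The stem for 'star' ends in [z] in [ŋɛŋemazo] but [d] in [ŋɛŋemad].
The stem 'foot' ([marɔlazo], [marɔlaz]) shows [z] unchanged in both environments, so [z] cannot be basic with [d] derived in isolation.
The alternation reflects intervocalic spirantization: voiced stops become fricatives between vowels. /d/ is underlying.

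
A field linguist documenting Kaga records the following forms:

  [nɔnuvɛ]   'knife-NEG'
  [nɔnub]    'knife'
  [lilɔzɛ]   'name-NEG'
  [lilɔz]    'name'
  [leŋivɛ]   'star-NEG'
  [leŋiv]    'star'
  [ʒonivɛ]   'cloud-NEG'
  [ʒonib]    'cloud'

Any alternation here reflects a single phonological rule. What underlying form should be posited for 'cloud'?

The stem for 'cloud' ends in [v] in [ʒonivɛ] but [b] in [ʒonib].
But 'star' keeps [v] in both environments ([leŋivɛ], [leŋiv]), so there is no rule changing /v/ to [b] in isolation.
So /b/ is underlying, and a rule of intervocalic spirantization — voiced stops become fricatives between vowels — gives [v].
Hence 'cloud' is /ʒonib/ underlyingly.

/ʒonib/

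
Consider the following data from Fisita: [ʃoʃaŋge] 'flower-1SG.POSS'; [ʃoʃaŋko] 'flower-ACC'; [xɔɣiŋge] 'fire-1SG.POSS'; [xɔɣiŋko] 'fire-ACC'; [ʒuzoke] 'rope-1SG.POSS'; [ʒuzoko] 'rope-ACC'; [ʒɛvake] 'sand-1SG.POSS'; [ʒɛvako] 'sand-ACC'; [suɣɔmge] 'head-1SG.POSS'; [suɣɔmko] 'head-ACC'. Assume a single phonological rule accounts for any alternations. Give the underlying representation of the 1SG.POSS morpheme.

The 1SG.POSS suffix surfaces as [-ge] and [-ke], depending on the final segment of the stem.
The ACC suffix, which begins with [k], is invariant after every stem; so [k] is not altered by any rule here.
So the underlying form is /-ge/, and voiced stops become voiceless after a vowel.

/-ge/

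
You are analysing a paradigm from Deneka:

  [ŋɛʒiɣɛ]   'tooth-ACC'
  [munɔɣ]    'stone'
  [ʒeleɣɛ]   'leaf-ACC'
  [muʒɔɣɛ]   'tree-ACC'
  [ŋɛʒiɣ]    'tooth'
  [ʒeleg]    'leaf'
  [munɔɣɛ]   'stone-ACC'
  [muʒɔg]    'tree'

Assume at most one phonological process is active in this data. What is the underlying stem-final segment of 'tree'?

/g/

'tree' shows [ɣ] ~ [g] at the end of the stem ([muʒɔɣɛ] vs [muʒɔg]).
Compare 'stone', with invariant [ɣ] in [munɔɣɛ] and [munɔɣ]: an analysis with underlying /ɣ/ and a rule producing [g] in isolation would wrongly predict alternation here too.
Therefore /g/ is basic and [ɣ] is derived by intervocalic spirantization (voiced stops become fricatives between vowels).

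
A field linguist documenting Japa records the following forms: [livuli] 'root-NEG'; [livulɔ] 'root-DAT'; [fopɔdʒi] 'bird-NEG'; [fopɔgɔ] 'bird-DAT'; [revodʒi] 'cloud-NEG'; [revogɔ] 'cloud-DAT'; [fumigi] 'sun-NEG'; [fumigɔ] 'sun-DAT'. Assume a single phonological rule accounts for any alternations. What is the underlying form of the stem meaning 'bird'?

/fopɔdʒ/

The root 'bird' surfaces as [fopɔdʒi] and [fopɔgɔ], with a stem-final [dʒ] ~ [g] alternation.
If /g/ were underlying and a rule turned it into [dʒ] before the NEG suffix, 'sun' would also alternate; but it has [g] in both [fumigi] and [fumigɔ].
The underlying segment must be /dʒ/; palato-alveolar /dʒ/ becomes [g] when no front vowel follows, yielding [g] there.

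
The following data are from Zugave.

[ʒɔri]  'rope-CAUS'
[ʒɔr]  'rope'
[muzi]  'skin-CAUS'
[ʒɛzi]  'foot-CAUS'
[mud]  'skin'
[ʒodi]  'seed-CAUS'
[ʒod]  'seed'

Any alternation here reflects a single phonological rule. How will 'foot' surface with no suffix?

[ʒɛd]

The root 'skin' surfaces as [mud] and [muzi], with a stem-final [d] ~ [z] alternation.
Compare 'seed', with invariant [d] in [ʒod] and [ʒodi]: an analysis with underlying /d/ and a rule producing [z] before the CAUS suffix would wrongly predict alternation here too.
Therefore /z/ is basic and [d] is derived by word-final hardening (voiced fricatives become stops word-finally).
The one attested form of 'foot', [ʒɛzi], shows underlying /ʒɛz/. Applying the same rule word-finally gives [ʒɛd].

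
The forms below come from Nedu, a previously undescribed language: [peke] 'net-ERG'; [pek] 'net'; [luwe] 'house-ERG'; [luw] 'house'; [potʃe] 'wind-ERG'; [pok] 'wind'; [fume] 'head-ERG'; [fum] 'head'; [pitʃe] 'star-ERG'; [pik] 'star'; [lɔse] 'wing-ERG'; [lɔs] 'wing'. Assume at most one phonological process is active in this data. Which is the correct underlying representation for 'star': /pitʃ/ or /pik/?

The root 'star' surfaces as [pitʃe] and [pik], with a stem-final [tʃ] ~ [k] alternation.
Compare 'net', with invariant [k] in [peke] and [pek]: an analysis with underlying /k/ and a rule producing [tʃ] before the ERG suffix would wrongly predict alternation here too.
So /tʃ/ is underlying, and a rule of depalatalization — palato-alveolar /tʃ/ becomes [k] when no front vowel follows — gives [k].

/pitʃ/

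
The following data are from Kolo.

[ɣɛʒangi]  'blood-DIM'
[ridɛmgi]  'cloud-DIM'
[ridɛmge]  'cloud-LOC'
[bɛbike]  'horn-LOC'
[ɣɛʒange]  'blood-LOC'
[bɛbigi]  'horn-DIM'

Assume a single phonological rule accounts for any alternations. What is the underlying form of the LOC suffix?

/-ke/

The LOC suffix surfaces as [-ge] and [-ke], depending on the final segment of the stem.
The DIM suffix, which begins with [g], is invariant after every stem; so [g] is not altered by any rule here.
So the underlying form is /-ke/, and voiceless stops become voiced after a nasal.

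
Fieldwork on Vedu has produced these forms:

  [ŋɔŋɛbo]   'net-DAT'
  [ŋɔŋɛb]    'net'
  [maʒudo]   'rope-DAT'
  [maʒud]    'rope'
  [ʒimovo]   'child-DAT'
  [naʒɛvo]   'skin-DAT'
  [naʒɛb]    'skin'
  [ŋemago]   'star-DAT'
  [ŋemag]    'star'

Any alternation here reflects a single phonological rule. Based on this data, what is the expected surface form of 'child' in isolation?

[ʒimob]

'skin' shows [v] ~ [b] at the end of the stem ([naʒɛvo] vs [naʒɛb]).
The stem 'net' ([ŋɔŋɛbo], [ŋɔŋɛb]) shows [b] unchanged in both environments, so [b] cannot be basic with [v] derived before the DAT suffix.
The underlying segment must be /v/; voiced fricatives become stops word-finally, yielding [b] there.
The one attested form of 'child', [ʒimovo], shows underlying /ʒimov/. Applying the same rule word-finally gives [ʒimob].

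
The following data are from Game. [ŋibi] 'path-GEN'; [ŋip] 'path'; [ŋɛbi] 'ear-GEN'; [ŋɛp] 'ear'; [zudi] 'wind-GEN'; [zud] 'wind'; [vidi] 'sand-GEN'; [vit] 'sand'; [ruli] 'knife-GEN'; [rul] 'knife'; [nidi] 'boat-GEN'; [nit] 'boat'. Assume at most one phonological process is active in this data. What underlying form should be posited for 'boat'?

'boat' shows [d] ~ [t] at the end of the stem ([nidi] vs [nit]).
But 'wind' keeps [d] in both environments ([zudi], [zud]), so there is no rule changing /d/ to [t] in isolation.
The underlying segment must be /t/; voiceless stops become voiced between vowels, yielding [d] there.

/nit/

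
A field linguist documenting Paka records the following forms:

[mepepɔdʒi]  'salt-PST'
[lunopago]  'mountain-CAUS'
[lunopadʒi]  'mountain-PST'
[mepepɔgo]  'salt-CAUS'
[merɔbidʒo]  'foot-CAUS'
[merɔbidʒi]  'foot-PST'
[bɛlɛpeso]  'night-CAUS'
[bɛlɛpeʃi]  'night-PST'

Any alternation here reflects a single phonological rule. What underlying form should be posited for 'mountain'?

In [lunopadʒi] and [lunopago] the final segment of 'mountain' alternates: [dʒ] ~ [g].
Compare 'foot', with invariant [dʒ] in [merɔbidʒi] and [merɔbidʒo]: an analysis with underlying /dʒ/ and a rule producing [g] before the CAUS suffix would wrongly predict alternation here too.
The alternation reflects palatalization before a front vowel: /g/ and /s/ become palato-alveolar [dʒ] and [ʃ] before a front vowel. /g/ is underlying.

/lunopag/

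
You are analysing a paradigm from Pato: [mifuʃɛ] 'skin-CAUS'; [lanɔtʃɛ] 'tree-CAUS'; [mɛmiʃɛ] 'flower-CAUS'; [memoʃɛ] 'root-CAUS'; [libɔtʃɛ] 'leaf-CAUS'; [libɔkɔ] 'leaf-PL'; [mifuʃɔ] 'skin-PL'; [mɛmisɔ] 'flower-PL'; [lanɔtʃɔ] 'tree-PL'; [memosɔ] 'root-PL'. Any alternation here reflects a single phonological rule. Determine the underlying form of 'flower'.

The stem for 'flower' ends in [s] in [mɛmisɔ] but [ʃ] in [mɛmiʃɛ].
But 'skin' keeps [ʃ] in both environments ([mifuʃɔ], [mifuʃɛ]), so there is no rule changing /ʃ/ to [s] before the PL suffix.
The underlying segment must be /s/; /k/ and /s/ become palato-alveolar [tʃ] and [ʃ] before a front vowel, yielding [ʃ] there.

/mɛmis/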